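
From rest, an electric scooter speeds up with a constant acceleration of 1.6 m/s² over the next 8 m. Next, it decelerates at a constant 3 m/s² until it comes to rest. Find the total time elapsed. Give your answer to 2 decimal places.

4.85 s

Phase 1 (accelerating): v₀ = 0 m/s, a = 1.6 m/s².
v² = v₀² + 2aΔx = 0² + 2·1.6·8 = 25.6 → v = 5.06 m/s
t = (v − v₀)/a = (5.06 − 0)/1.6 = 3.16 s

Phase 2 (decelerating): v₀ = 5.06 m/s, a = -3 m/s².
v = v₀ + at → t = (0 − 5.06) / -3 = 1.69 s
v² = v₀² + 2aΔx → Δx = (0² − 5.06²)/(2·-3) = 4.27 m
Total time = 3.16 + 1.69 = 4.85 s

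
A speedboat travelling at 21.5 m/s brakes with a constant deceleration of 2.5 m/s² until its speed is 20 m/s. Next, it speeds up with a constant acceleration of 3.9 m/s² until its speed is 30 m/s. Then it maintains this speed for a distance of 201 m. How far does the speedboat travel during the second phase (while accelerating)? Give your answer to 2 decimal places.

64.10 m

Phase 1 (decelerating): v₀ = 21.5 m/s, a = -2.5 m/s².
v = v₀ + at → t = (20 − 21.5) / -2.5 = 0.600 s
v² = v₀² + 2aΔx → Δx = (20² − 21.5²)/(2·-2.5) = 12.4 m

Phase 2 (accelerating): v₀ = 20.0 m/s, a = 3.9 m/s².
v = v₀ + at → t = (30 − 20.0) / 3.9 = 2.56 s
v² = v₀² + 2aΔx → Δx = (30² − 20.0²)/(2·3.9) = 64.1 m
Distance in phase 2 = 64.1 m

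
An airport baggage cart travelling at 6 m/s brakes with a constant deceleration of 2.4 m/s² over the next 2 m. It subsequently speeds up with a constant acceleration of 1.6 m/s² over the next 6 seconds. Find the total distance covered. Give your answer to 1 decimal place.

61.6 m

Phase 1 (decelerating): v₀ = 6.00 m/s, a = -2.4 m/s².
v² = v₀² + 2aΔx = 6.00² + 2·-2.4·2 = 26.4 → v = 5.14 m/s
t = (v − v₀)/a = (5.14 − 6.00)/-2.4 = 0.359 s

Phase 2 (accelerating): v₀ = 5.14 m/s, a = 1.6 m/s².
v = v₀ + at = 5.14 + (1.6)(6) = 14.7 m/s
Δx = v₀t + ½at² = 5.14·6 + 0.5·1.6·6² = 59.6 m
Total distance = 2.00 + 59.6 = 61.6 m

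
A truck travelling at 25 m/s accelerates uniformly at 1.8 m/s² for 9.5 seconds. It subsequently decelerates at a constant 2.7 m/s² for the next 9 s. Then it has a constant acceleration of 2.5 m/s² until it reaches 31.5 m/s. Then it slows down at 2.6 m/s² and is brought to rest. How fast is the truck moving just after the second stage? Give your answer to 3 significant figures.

Phase 1 (accelerating): v₀ = 25.0 m/s, a = 1.8 m/s².
v = v₀ + at = 25.0 + (1.8)(9.5) = 42.1 m/s
Δx = v₀t + ½at² = 25.0·9.5 + 0.5·1.8·9.5² = 319 m

Phase 2 (decelerating): v₀ = 42.1 m/s, a = -2.7 m/s².
v = v₀ + at = 42.1 + (-2.7)(9) = 17.8 m/s
Δx = v₀t + ½at² = 42.1·9 + 0.5·-2.7·9² = 270 m
Speed at end of phase 2 = 17.8 m/s

17.8 m/s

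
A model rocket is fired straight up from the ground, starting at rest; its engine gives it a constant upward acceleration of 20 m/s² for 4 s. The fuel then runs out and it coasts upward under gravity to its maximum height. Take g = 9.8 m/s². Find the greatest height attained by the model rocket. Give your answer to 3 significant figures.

487 m

Phase 1 (powered ascent): v₀ = 0 m/s, a = 20 m/s².
v = v₀ + at = 0 + (20)(4) = 80.0 m/s
Δx = v₀t + ½at² = 0·4 + 0.5·20·4² = 160 m

Phase 2 (coasting upward): v₀ = 80.0 m/s, a = -9.8 m/s².
v = v₀ + at → t = (0 − 80.0) / -9.8 = 8.16 s
v² = v₀² + 2aΔx → Δx = (0² − 80.0²)/(2·-9.8) = 327 m
Maximum height = 160 + 327 = 487 m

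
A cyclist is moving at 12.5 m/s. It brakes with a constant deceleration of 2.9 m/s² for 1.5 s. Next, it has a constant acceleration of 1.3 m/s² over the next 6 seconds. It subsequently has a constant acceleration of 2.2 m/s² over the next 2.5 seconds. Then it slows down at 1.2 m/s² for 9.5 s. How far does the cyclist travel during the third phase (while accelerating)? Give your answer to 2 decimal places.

46.75 m

Phase 1 (decelerating): v₀ = 12.5 m/s, a = -2.9 m/s².
v = v₀ + at = 12.5 + (-2.9)(1.5) = 8.15 m/s
Δx = v₀t + ½at² = 12.5·1.5 + 0.5·-2.9·1.5² = 15.5 m

Phase 2 (accelerating): v₀ = 8.15 m/s, a = 1.3 m/s².
v = v₀ + at = 8.15 + (1.3)(6) = 16.0 m/s
Δx = v₀t + ½at² = 8.15·6 + 0.5·1.3·6² = 72.3 m

Phase 3 (accelerating): v₀ = 16.0 m/s, a = 2.2 m/s².
v = v₀ + at = 16.0 + (2.2)(2.5) = 21.5 m/s
Δx = v₀t + ½at² = 16.0·2.5 + 0.5·2.2·2.5² = 46.8 m
Distance in phase 3 = 46.8 m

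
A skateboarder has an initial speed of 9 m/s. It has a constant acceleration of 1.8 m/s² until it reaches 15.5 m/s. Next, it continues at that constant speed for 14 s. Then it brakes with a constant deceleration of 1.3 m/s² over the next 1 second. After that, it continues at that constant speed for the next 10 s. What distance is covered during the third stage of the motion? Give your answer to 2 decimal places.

Phase 1 (accelerating): v₀ = 9.00 m/s, a = 1.8 m/s².
v = v₀ + at → t = (15.5 − 9.00) / 1.8 = 3.61 s
v² = v₀² + 2aΔx → Δx = (15.5² − 9.00²)/(2·1.8) = 44.2 m

Phase 2 (constant speed): v₀ = 15.5 m/s, a = 0 m/s².
v = v₀ + at = 15.5 + (0)(14) = 15.5 m/s
Δx = v₀t + ½at² = 15.5·14 + 0.5·0·14² = 217 m

Phase 3 (decelerating): v₀ = 15.5 m/s, a = -1.3 m/s².
v = v₀ + at = 15.5 + (-1.3)(1) = 14.2 m/s
Δx = v₀t + ½at² = 15.5·1 + 0.5·-1.3·1² = 14.8 m
Distance in phase 3 = 14.8 m

14.85 m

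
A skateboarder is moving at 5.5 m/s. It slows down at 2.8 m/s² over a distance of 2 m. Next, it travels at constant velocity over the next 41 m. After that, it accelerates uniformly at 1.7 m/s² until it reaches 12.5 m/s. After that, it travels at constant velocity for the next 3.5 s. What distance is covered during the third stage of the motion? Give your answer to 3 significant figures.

40.4 m

Phase 1 (decelerating): v₀ = 5.50 m/s, a = -2.8 m/s².
v² = v₀² + 2aΔx = 5.50² + 2·-2.8·2 = 19.1 → v = 4.36 m/s
t = (v − v₀)/a = (4.36 − 5.50)/-2.8 = 0.405 s

Phase 2 (constant speed): v₀ = 4.36 m/s, a = 0 m/s².
Constant speed: t = d/v = 41/4.36 = 9.39 s

Phase 3 (accelerating): v₀ = 4.36 m/s, a = 1.7 m/s².
v = v₀ + at → t = (12.5 − 4.36) / 1.7 = 4.79 s
v² = v₀² + 2aΔx → Δx = (12.5² − 4.36²)/(2·1.7) = 40.4 m
Distance in phase 3 = 40.4 m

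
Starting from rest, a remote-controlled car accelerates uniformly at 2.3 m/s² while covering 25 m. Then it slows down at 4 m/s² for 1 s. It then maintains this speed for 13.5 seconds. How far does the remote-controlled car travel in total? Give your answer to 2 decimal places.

124.50 m

Phase 1 (accelerating): v₀ = 0 m/s, a = 2.3 m/s².
v² = v₀² + 2aΔx = 0² + 2·2.3·25 = 115 → v = 10.7 m/s
t = (v − v₀)/a = (10.7 − 0)/2.3 = 4.66 s

Phase 2 (decelerating): v₀ = 10.7 m/s, a = -4 m/s².
v = v₀ + at = 10.7 + (-4)(1) = 6.72 m/s
Δx = v₀t + ½at² = 10.7·1 + 0.5·-4·1² = 8.72 m

Phase 3 (constant speed): v₀ = 6.72 m/s, a = 0 m/s².
v = v₀ + at = 6.72 + (0)(13.5) = 6.72 m/s
Δx = v₀t + ½at² = 6.72·13.5 + 0.5·0·13.5² = 90.8 m
Total distance = 25.0 + 8.72 + 90.8 = 124 m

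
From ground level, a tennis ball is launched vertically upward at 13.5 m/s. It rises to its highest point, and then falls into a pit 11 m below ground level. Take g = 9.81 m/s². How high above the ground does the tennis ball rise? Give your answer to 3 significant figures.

Phase 1 (rising): v₀ = 13.5 m/s, a = -9.81 m/s².
v = v₀ + at → t = (0 − 13.5) / -9.81 = 1.38 s
v² = v₀² + 2aΔx → Δx = (0² − 13.5²)/(2·-9.81) = 9.29 m
Maximum height = 9.29 m

9.29 m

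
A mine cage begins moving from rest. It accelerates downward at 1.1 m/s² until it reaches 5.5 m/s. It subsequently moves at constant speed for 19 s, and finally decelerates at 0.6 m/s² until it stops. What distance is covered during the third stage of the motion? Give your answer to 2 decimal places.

25.21 m

Phase 1 (accelerating): v₀ = 0 m/s, a = 1.1 m/s².
v = v₀ + at → t = (5.5 − 0) / 1.1 = 5.00 s
v² = v₀² + 2aΔx → Δx = (5.5² − 0²)/(2·1.1) = 13.7 m

Phase 2 (constant speed): v₀ = 5.50 m/s, a = 0 m/s².
v = v₀ + at = 5.50 + (0)(19) = 5.50 m/s
Δx = v₀t + ½at² = 5.50·19 + 0.5·0·19² = 104 m

Phase 3 (decelerating): v₀ = 5.50 m/s, a = -0.6 m/s².
v = v₀ + at → t = (0 − 5.50) / -0.6 = 9.17 s
v² = v₀² + 2aΔx → Δx = (0² − 5.50²)/(2·-0.6) = 25.2 m
Distance in phase 3 = 25.2 m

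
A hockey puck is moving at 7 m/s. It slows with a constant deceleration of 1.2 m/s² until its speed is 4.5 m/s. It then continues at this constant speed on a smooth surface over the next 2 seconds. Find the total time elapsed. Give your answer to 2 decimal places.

4.08 s

Phase 1 (decelerating): v₀ = 7.00 m/s, a = -1.2 m/s².
v = v₀ + at → t = (4.5 − 7.00) / -1.2 = 2.08 s
v² = v₀² + 2aΔx → Δx = (4.5² − 7.00²)/(2·-1.2) = 12.0 m

Phase 2 (constant speed): v₀ = 4.50 m/s, a = 0 m/s².
v = v₀ + at = 4.50 + (0)(2) = 4.50 m/s
Δx = v₀t + ½at² = 4.50·2 + 0.5·0·2² = 9.00 m
Total time = 2.08 + 2.00 = 4.08 s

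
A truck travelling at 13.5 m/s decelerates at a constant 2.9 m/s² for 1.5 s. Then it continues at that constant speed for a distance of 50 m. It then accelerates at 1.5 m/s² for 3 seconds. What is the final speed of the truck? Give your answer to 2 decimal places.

13.65 m/s

Phase 1 (decelerating): v₀ = 13.5 m/s, a = -2.9 m/s².
v = v₀ + at = 13.5 + (-2.9)(1.5) = 9.15 m/s
Δx = v₀t + ½at² = 13.5·1.5 + 0.5·-2.9·1.5² = 17.0 m

Phase 2 (constant speed): v₀ = 9.15 m/s, a = 0 m/s².
Constant speed: t = d/v = 50/9.15 = 5.46 s

Phase 3 (accelerating): v₀ = 9.15 m/s, a = 1.5 m/s².
v = v₀ + at = 9.15 + (1.5)(3) = 13.7 m/s
Δx = v₀t + ½at² = 9.15·3 + 0.5·1.5·3² = 34.2 m
Final speed = 13.7 m/s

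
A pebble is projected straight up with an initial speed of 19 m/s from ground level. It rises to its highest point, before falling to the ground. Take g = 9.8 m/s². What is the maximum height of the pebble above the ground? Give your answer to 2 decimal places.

Phase 1 (rising): v₀ = 19.0 m/s, a = -9.8 m/s².
v = v₀ + at → t = (0 − 19.0) / -9.8 = 1.94 s
v² = v₀² + 2aΔx → Δx = (0² − 19.0²)/(2·-9.8) = 18.4 m
Maximum height = 18.4 m

18.42 m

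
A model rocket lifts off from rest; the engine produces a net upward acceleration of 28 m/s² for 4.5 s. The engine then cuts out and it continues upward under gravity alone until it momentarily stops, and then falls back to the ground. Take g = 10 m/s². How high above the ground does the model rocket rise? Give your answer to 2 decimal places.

Phase 1 (powered ascent): v₀ = 0 m/s, a = 28 m/s².
v = v₀ + at = 0 + (28)(4.5) = 126 m/s
Δx = v₀t + ½at² = 0·4.5 + 0.5·28·4.5² = 284 m

Phase 2 (coasting upward): v₀ = 126 m/s, a = -10 m/s².
v = v₀ + at → t = (0 − 126) / -10 = 12.6 s
v² = v₀² + 2aΔx → Δx = (0² − 126²)/(2·-10) = 794 m
Maximum height = 284 + 794 = 1080 m

1077.30 m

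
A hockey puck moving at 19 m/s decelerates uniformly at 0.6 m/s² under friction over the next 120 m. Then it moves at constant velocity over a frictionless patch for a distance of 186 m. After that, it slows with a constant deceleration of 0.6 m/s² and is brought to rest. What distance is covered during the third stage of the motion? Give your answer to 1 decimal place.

180.8 m

Phase 1 (decelerating): v₀ = 19.0 m/s, a = -0.6 m/s².
v² = v₀² + 2aΔx = 19.0² + 2·-0.6·120 = 217 → v = 14.7 m/s
t = (v − v₀)/a = (14.7 − 19.0)/-0.6 = 7.12 s

Phase 2 (constant speed): v₀ = 14.7 m/s, a = 0 m/s².
Constant speed: t = d/v = 186/14.7 = 12.6 s

Phase 3 (decelerating): v₀ = 14.7 m/s, a = -0.6 m/s².
v = v₀ + at → t = (0 − 14.7) / -0.6 = 24.6 s
v² = v₀² + 2aΔx → Δx = (0² − 14.7²)/(2·-0.6) = 181 m
Distance in phase 3 = 181 m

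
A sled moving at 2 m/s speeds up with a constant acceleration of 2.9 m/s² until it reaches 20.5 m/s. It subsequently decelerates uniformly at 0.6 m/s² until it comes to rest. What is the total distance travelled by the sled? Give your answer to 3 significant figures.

422 m

Phase 1 (accelerating): v₀ = 2.00 m/s, a = 2.9 m/s².
v = v₀ + at → t = (20.5 − 2.00) / 2.9 = 6.38 s
v² = v₀² + 2aΔx → Δx = (20.5² − 2.00²)/(2·2.9) = 71.8 m

Phase 2 (decelerating): v₀ = 20.5 m/s, a = -0.6 m/s².
v = v₀ + at → t = (0 − 20.5) / -0.6 = 34.2 s
v² = v₀² + 2aΔx → Δx = (0² − 20.5²)/(2·-0.6) = 350 m
Total distance = 71.8 + 350 = 422 m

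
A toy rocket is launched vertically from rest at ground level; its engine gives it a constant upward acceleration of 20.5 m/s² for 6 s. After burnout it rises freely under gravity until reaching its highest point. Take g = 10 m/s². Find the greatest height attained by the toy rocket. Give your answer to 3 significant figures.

1130 m

Phase 1 (powered ascent): v₀ = 0 m/s, a = 20.5 m/s².
v = v₀ + at = 0 + (20.5)(6) = 123 m/s
Δx = v₀t + ½at² = 0·6 + 0.5·20.5·6² = 369 m

Phase 2 (coasting upward): v₀ = 123 m/s, a = -10 m/s².
v = v₀ + at → t = (0 − 123) / -10 = 12.3 s
v² = v₀² + 2aΔx → Δx = (0² − 123²)/(2·-10) = 756 m
Maximum height = 369 + 756 = 1130 m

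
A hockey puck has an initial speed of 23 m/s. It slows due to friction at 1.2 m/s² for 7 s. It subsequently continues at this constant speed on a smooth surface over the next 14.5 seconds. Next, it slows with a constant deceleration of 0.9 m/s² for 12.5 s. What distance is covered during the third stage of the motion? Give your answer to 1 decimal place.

112.2 m

Phase 1 (decelerating): v₀ = 23.0 m/s, a = -1.2 m/s².
v = v₀ + at = 23.0 + (-1.2)(7) = 14.6 m/s
Δx = v₀t + ½at² = 23.0·7 + 0.5·-1.2·7² = 132 m

Phase 2 (constant speed): v₀ = 14.6 m/s, a = 0 m/s².
v = v₀ + at = 14.6 + (0)(14.5) = 14.6 m/s
Δx = v₀t + ½at² = 14.6·14.5 + 0.5·0·14.5² = 212 m

Phase 3 (decelerating): v₀ = 14.6 m/s, a = -0.9 m/s².
v = v₀ + at = 14.6 + (-0.9)(12.5) = 3.35 m/s
Δx = v₀t + ½at² = 14.6·12.5 + 0.5·-0.9·12.5² = 112 m
Distance in phase 3 = 112 m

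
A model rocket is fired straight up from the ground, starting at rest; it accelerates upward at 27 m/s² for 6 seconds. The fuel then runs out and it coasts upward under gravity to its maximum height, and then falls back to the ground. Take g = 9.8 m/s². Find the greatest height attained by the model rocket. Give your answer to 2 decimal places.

Phase 1 (powered ascent): v₀ = 0 m/s, a = 27 m/s².
v = v₀ + at = 0 + (27)(6) = 162 m/s
Δx = v₀t + ½at² = 0·6 + 0.5·27·6² = 486 m

Phase 2 (coasting upward): v₀ = 162 m/s, a = -9.8 m/s².
v = v₀ + at → t = (0 − 162) / -9.8 = 16.5 s
v² = v₀² + 2aΔx → Δx = (0² − 162²)/(2·-9.8) = 1340 m
Maximum height = 486 + 1340 = 1820 m

1824.98 m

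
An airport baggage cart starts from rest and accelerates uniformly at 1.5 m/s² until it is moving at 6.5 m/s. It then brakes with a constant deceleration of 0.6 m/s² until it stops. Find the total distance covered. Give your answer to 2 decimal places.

49.29 m

Phase 1 (accelerating): v₀ = 0 m/s, a = 1.5 m/s².
v = v₀ + at → t = (6.5 − 0) / 1.5 = 4.33 s
v² = v₀² + 2aΔx → Δx = (6.5² − 0²)/(2·1.5) = 14.1 m

Phase 2 (decelerating): v₀ = 6.50 m/s, a = -0.6 m/s².
v = v₀ + at → t = (0 − 6.50) / -0.6 = 10.8 s
v² = v₀² + 2aΔx → Δx = (0² − 6.50²)/(2·-0.6) = 35.2 m
Total distance = 14.1 + 35.2 = 49.3 m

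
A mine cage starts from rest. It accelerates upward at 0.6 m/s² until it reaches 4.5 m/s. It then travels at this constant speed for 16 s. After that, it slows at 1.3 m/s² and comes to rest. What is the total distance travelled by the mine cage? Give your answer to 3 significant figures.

Phase 1 (accelerating): v₀ = 0 m/s, a = 0.6 m/s².
v = v₀ + at → t = (4.5 − 0) / 0.6 = 7.50 s
v² = v₀² + 2aΔx → Δx = (4.5² − 0²)/(2·0.6) = 16.9 m

Phase 2 (constant speed): v₀ = 4.50 m/s, a = 0 m/s².
v = v₀ + at = 4.50 + (0)(16) = 4.50 m/s
Δx = v₀t + ½at² = 4.50·16 + 0.5·0·16² = 72.0 m

Phase 3 (decelerating): v₀ = 4.50 m/s, a = -1.3 m/s².
v = v₀ + at → t = (0 − 4.50) / -1.3 = 3.46 s
v² = v₀² + 2aΔx → Δx = (0² − 4.50²)/(2·-1.3) = 7.79 m
Total distance = 16.9 + 72.0 + 7.79 = 96.7 m

96.7 m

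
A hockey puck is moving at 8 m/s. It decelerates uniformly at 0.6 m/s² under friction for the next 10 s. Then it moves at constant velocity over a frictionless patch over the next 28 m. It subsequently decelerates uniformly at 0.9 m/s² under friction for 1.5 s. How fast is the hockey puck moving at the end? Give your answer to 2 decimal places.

0.65 m/s

Phase 1 (decelerating): v₀ = 8.00 m/s, a = -0.6 m/s².
v = v₀ + at = 8.00 + (-0.6)(10) = 2.00 m/s
Δx = v₀t + ½at² = 8.00·10 + 0.5·-0.6·10² = 50.0 m

Phase 2 (constant speed): v₀ = 2.00 m/s, a = 0 m/s².
Constant speed: t = d/v = 28/2.00 = 14.0 s

Phase 3 (decelerating): v₀ = 2.00 m/s, a = -0.9 m/s².
v = v₀ + at = 2.00 + (-0.9)(1.5) = 0.650 m/s
Δx = v₀t + ½at² = 2.00·1.5 + 0.5·-0.9·1.5² = 1.99 m
Final speed = 0.650 m/s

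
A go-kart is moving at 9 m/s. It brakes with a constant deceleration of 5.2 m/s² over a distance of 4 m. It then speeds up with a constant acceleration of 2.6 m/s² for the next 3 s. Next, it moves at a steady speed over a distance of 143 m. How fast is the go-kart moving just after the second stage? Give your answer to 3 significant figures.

14.1 m/s

Phase 1 (decelerating): v₀ = 9.00 m/s, a = -5.2 m/s².
v² = v₀² + 2aΔx = 9.00² + 2·-5.2·4 = 39.4 → v = 6.28 m/s
t = (v − v₀)/a = (6.28 − 9.00)/-5.2 = 0.524 s

Phase 2 (accelerating): v₀ = 6.28 m/s, a = 2.6 m/s².
v = v₀ + at = 6.28 + (2.6)(3) = 14.1 m/s
Δx = v₀t + ½at² = 6.28·3 + 0.5·2.6·3² = 30.5 m
Speed at end of phase 2 = 14.1 m/s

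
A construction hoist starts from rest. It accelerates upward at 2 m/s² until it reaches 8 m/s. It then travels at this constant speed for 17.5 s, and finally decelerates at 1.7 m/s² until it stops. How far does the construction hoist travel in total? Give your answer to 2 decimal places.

Phase 1 (accelerating): v₀ = 0 m/s, a = 2 m/s².
v = v₀ + at → t = (8 − 0) / 2 = 4.00 s
v² = v₀² + 2aΔx → Δx = (8² − 0²)/(2·2) = 16.0 m

Phase 2 (constant speed): v₀ = 8.00 m/s, a = 0 m/s².
v = v₀ + at = 8.00 + (0)(17.5) = 8.00 m/s
Δx = v₀t + ½at² = 8.00·17.5 + 0.5·0·17.5² = 140 m

Phase 3 (decelerating): v₀ = 8.00 m/s, a = -1.7 m/s².
v = v₀ + at → t = (0 − 8.00) / -1.7 = 4.71 s
v² = v₀² + 2aΔx → Δx = (0² − 8.00²)/(2·-1.7) = 18.8 m
Total distance = 16.0 + 140 + 18.8 = 175 m

174.82 m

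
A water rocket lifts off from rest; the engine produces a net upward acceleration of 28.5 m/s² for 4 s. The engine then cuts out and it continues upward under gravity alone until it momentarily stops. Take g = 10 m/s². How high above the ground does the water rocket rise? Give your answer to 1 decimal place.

877.8 m

Phase 1 (powered ascent): v₀ = 0 m/s, a = 28.5 m/s².
v = v₀ + at = 0 + (28.5)(4) = 114 m/s
Δx = v₀t + ½at² = 0·4 + 0.5·28.5·4² = 228 m

Phase 2 (coasting upward): v₀ = 114 m/s, a = -10 m/s².
v = v₀ + at → t = (0 − 114) / -10 = 11.4 s
v² = v₀² + 2aΔx → Δx = (0² − 114²)/(2·-10) = 650 m
Maximum height = 228 + 650 = 878 m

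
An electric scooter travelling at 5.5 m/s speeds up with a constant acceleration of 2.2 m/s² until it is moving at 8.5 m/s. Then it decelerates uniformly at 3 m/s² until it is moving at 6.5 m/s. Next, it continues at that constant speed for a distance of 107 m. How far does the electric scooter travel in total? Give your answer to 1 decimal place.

121.5 m

Phase 1 (accelerating): v₀ = 5.50 m/s, a = 2.2 m/s².
v = v₀ + at → t = (8.5 − 5.50) / 2.2 = 1.36 s
v² = v₀² + 2aΔx → Δx = (8.5² − 5.50²)/(2·2.2) = 9.55 m

Phase 2 (decelerating): v₀ = 8.50 m/s, a = -3 m/s².
v = v₀ + at → t = (6.5 − 8.50) / -3 = 0.667 s
v² = v₀² + 2aΔx → Δx = (6.5² − 8.50²)/(2·-3) = 5.00 m

Phase 3 (constant speed): v₀ = 6.50 m/s, a = 0 m/s².
Constant speed: t = d/v = 107/6.50 = 16.5 s
Total distance = 9.55 + 5.00 + 107 = 122 m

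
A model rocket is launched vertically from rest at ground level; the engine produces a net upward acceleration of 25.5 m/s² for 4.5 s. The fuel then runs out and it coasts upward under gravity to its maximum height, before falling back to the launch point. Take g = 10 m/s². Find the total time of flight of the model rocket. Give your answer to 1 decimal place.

29.5 s

Phase 1 (powered ascent): v₀ = 0 m/s, a = 25.5 m/s².
v = v₀ + at = 0 + (25.5)(4.5) = 115 m/s
Δx = v₀t + ½at² = 0·4.5 + 0.5·25.5·4.5² = 258 m

Phase 2 (coasting upward): v₀ = 115 m/s, a = -10 m/s².
v = v₀ + at → t = (0 − 115) / -10 = 11.5 s
v² = v₀² + 2aΔx → Δx = (0² − 115²)/(2·-10) = 658 m

Phase 3 (free fall): v₀ = 0 m/s, a = -10 m/s².
Falls 917 m from rest: t = √(2·917/10) = 13.5 s; v = g·t = 135 m/s.
Total time = 4.50 + 11.5 + 13.5 = 29.5 s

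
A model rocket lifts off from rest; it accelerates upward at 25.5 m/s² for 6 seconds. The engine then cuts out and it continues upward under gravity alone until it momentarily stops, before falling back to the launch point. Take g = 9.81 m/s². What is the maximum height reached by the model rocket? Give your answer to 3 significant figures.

1650 m

Phase 1 (powered ascent): v₀ = 0 m/s, a = 25.5 m/s².
v = v₀ + at = 0 + (25.5)(6) = 153 m/s
Δx = v₀t + ½at² = 0·6 + 0.5·25.5·6² = 459 m

Phase 2 (coasting upward): v₀ = 153 m/s, a = -9.81 m/s².
v = v₀ + at → t = (0 − 153) / -9.81 = 15.6 s
v² = v₀² + 2aΔx → Δx = (0² − 153²)/(2·-9.81) = 1190 m
Maximum height = 459 + 1190 = 1650 m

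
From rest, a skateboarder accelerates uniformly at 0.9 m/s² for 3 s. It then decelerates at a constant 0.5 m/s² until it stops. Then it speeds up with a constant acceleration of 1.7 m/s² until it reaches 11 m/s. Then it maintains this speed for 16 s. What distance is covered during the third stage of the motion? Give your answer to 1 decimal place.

Phase 1 (accelerating): v₀ = 0 m/s, a = 0.9 m/s².
v = v₀ + at = 0 + (0.9)(3) = 2.70 m/s
Δx = v₀t + ½at² = 0·3 + 0.5·0.9·3² = 4.05 m

Phase 2 (decelerating): v₀ = 2.70 m/s, a = -0.5 m/s².
v = v₀ + at → t = (0 − 2.70) / -0.5 = 5.40 s
v² = v₀² + 2aΔx → Δx = (0² − 2.70²)/(2·-0.5) = 7.29 m

Phase 3 (accelerating): v₀ = 0 m/s, a = 1.7 m/s².
v = v₀ + at → t = (11 − 0) / 1.7 = 6.47 s
v² = v₀² + 2aΔx → Δx = (11² − 0²)/(2·1.7) = 35.6 m
Distance in phase 3 = 35.6 m

35.6 m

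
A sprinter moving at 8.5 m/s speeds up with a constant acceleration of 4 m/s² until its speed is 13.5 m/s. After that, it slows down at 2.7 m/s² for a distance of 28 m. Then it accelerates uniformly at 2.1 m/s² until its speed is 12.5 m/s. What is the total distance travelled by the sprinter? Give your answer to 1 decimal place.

Phase 1 (accelerating): v₀ = 8.50 m/s, a = 4 m/s².
v = v₀ + at → t = (13.5 − 8.50) / 4 = 1.25 s
v² = v₀² + 2aΔx → Δx = (13.5² − 8.50²)/(2·4) = 13.8 m

Phase 2 (decelerating): v₀ = 13.5 m/s, a = -2.7 m/s².
v² = v₀² + 2aΔx = 13.5² + 2·-2.7·28 = 31.0 → v = 5.57 m/s
t = (v − v₀)/a = (5.57 − 13.5)/-2.7 = 2.94 s

Phase 3 (accelerating): v₀ = 5.57 m/s, a = 2.1 m/s².
v = v₀ + at → t = (12.5 − 5.57) / 2.1 = 3.30 s
v² = v₀² + 2aΔx → Δx = (12.5² − 5.57²)/(2·2.1) = 29.8 m
Total distance = 13.8 + 28.0 + 29.8 = 71.6 m

71.6 m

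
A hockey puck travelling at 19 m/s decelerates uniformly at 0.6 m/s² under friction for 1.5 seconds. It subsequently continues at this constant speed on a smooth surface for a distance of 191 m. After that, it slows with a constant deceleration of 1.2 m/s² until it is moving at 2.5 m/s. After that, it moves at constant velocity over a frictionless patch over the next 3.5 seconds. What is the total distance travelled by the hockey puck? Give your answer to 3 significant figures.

Phase 1 (decelerating): v₀ = 19.0 m/s, a = -0.6 m/s².
v = v₀ + at = 19.0 + (-0.6)(1.5) = 18.1 m/s
Δx = v₀t + ½at² = 19.0·1.5 + 0.5·-0.6·1.5² = 27.8 m

Phase 2 (constant speed): v₀ = 18.1 m/s, a = 0 m/s².
Constant speed: t = d/v = 191/18.1 = 10.6 s

Phase 3 (decelerating): v₀ = 18.1 m/s, a = -1.2 m/s².
v = v₀ + at → t = (2.5 − 18.1) / -1.2 = 13.0 s
v² = v₀² + 2aΔx → Δx = (2.5² − 18.1²)/(2·-1.2) = 134 m

Phase 4 (constant speed): v₀ = 2.50 m/s, a = 0 m/s².
v = v₀ + at = 2.50 + (0)(3.5) = 2.50 m/s
Δx = v₀t + ½at² = 2.50·3.5 + 0.5·0·3.5² = 8.75 m
Total distance = 27.8 + 191 + 134 + 8.75 = 361 m

361 m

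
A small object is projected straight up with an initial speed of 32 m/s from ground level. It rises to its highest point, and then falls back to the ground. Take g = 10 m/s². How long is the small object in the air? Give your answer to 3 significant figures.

6.40 s

Phase 1 (rising): v₀ = 32.0 m/s, a = -10 m/s².
v = v₀ + at → t = (0 − 32.0) / -10 = 3.20 s
v² = v₀² + 2aΔx → Δx = (0² − 32.0²)/(2·-10) = 51.2 m

Phase 2 (falling): v₀ = 0 m/s, a = -10 m/s².
Falls 51.2 m from rest: t = √(2·51.2/10) = 3.20 s; v = g·t = 32.0 m/s.
Total time = 3.20 + 3.20 = 6.40 s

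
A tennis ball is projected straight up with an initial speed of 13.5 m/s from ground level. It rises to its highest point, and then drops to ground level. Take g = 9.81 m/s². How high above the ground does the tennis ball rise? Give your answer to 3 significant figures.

Phase 1 (rising): v₀ = 13.5 m/s, a = -9.81 m/s².
v = v₀ + at → t = (0 − 13.5) / -9.81 = 1.38 s
v² = v₀² + 2aΔx → Δx = (0² − 13.5²)/(2·-9.81) = 9.29 m
Maximum height = 9.29 m

9.29 m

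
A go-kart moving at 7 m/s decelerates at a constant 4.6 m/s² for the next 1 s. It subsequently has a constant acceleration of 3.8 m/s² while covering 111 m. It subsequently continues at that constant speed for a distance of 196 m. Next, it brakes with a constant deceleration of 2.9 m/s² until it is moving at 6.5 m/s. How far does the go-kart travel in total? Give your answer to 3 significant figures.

Phase 1 (decelerating): v₀ = 7.00 m/s, a = -4.6 m/s².
v = v₀ + at = 7.00 + (-4.6)(1) = 2.40 m/s
Δx = v₀t + ½at² = 7.00·1 + 0.5·-4.6·1² = 4.70 m

Phase 2 (accelerating): v₀ = 2.40 m/s, a = 3.8 m/s².
v² = v₀² + 2aΔx = 2.40² + 2·3.8·111 = 849 → v = 29.1 m/s
t = (v − v₀)/a = (29.1 − 2.40)/3.8 = 7.04 s

Phase 3 (constant speed): v₀ = 29.1 m/s, a = 0 m/s².
Constant speed: t = d/v = 196/29.1 = 6.73 s

Phase 4 (decelerating): v₀ = 29.1 m/s, a = -2.9 m/s².
v = v₀ + at → t = (6.5 − 29.1) / -2.9 = 7.81 s
v² = v₀² + 2aΔx → Δx = (6.5² − 29.1²)/(2·-2.9) = 139 m
Total distance = 4.70 + 111 + 196 + 139 = 451 m

451 m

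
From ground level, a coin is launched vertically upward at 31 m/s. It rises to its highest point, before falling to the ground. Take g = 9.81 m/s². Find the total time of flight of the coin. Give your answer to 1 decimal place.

Phase 1 (rising): v₀ = 31.0 m/s, a = -9.81 m/s².
v = v₀ + at → t = (0 − 31.0) / -9.81 = 3.16 s
v² = v₀² + 2aΔx → Δx = (0² − 31.0²)/(2·-9.81) = 49.0 m

Phase 2 (falling): v₀ = 0 m/s, a = -9.81 m/s².
Falls 49.0 m from rest: t = √(2·49.0/9.81) = 3.16 s; v = g·t = 31.0 m/s.
Total time = 3.16 + 3.16 = 6.32 s

6.3 s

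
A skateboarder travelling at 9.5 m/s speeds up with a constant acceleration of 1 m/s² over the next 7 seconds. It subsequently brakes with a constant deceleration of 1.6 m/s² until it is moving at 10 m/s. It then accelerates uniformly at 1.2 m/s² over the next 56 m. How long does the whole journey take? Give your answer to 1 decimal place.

Phase 1 (accelerating): v₀ = 9.50 m/s, a = 1 m/s².
v = v₀ + at = 9.50 + (1)(7) = 16.5 m/s
Δx = v₀t + ½at² = 9.50·7 + 0.5·1·7² = 91.0 m

Phase 2 (decelerating): v₀ = 16.5 m/s, a = -1.6 m/s².
v = v₀ + at → t = (10 − 16.5) / -1.6 = 4.06 s
v² = v₀² + 2aΔx → Δx = (10² − 16.5²)/(2·-1.6) = 53.8 m

Phase 3 (accelerating): v₀ = 10.0 m/s, a = 1.2 m/s².
v² = v₀² + 2aΔx = 10.0² + 2·1.2·56 = 234 → v = 15.3 m/s
t = (v − v₀)/a = (15.3 − 10.0)/1.2 = 4.43 s
Total time = 7.00 + 4.06 + 4.43 = 15.5 s

15.5 s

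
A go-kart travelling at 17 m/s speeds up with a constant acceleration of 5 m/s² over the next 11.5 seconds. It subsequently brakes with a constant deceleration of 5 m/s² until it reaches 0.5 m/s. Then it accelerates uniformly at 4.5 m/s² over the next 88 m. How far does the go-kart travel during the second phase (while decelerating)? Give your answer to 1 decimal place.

555.0 m

Phase 1 (accelerating): v₀ = 17.0 m/s, a = 5 m/s².
v = v₀ + at = 17.0 + (5)(11.5) = 74.5 m/s
Δx = v₀t + ½at² = 17.0·11.5 + 0.5·5·11.5² = 526 m

Phase 2 (decelerating): v₀ = 74.5 m/s, a = -5 m/s².
v = v₀ + at → t = (0.5 − 74.5) / -5 = 14.8 s
v² = v₀² + 2aΔx → Δx = (0.5² − 74.5²)/(2·-5) = 555 m
Distance in phase 2 = 555 m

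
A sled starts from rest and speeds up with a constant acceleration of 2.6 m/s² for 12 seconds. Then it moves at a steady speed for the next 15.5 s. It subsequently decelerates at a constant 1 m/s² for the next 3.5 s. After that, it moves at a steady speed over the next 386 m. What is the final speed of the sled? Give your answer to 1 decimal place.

27.7 m/s

Phase 1 (accelerating): v₀ = 0 m/s, a = 2.6 m/s².
v = v₀ + at = 0 + (2.6)(12) = 31.2 m/s
Δx = v₀t + ½at² = 0·12 + 0.5·2.6·12² = 187 m

Phase 2 (constant speed): v₀ = 31.2 m/s, a = 0 m/s².
v = v₀ + at = 31.2 + (0)(15.5) = 31.2 m/s
Δx = v₀t + ½at² = 31.2·15.5 + 0.5·0·15.5² = 484 m

Phase 3 (decelerating): v₀ = 31.2 m/s, a = -1 m/s².
v = v₀ + at = 31.2 + (-1)(3.5) = 27.7 m/s
Δx = v₀t + ½at² = 31.2·3.5 + 0.5·-1·3.5² = 103 m

Phase 4 (constant speed): v₀ = 27.7 m/s, a = 0 m/s².
Constant speed: t = d/v = 386/27.7 = 13.9 s
Final speed = 27.7 m/s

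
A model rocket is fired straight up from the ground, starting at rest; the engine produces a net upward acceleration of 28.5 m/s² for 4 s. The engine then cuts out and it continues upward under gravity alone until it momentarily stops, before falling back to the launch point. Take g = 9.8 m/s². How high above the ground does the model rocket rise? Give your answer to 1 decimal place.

891.1 m

Phase 1 (powered ascent): v₀ = 0 m/s, a = 28.5 m/s².
v = v₀ + at = 0 + (28.5)(4) = 114 m/s
Δx = v₀t + ½at² = 0·4 + 0.5·28.5·4² = 228 m

Phase 2 (coasting upward): v₀ = 114 m/s, a = -9.8 m/s².
v = v₀ + at → t = (0 − 114) / -9.8 = 11.6 s
v² = v₀² + 2aΔx → Δx = (0² − 114²)/(2·-9.8) = 663 m
Maximum height = 228 + 663 = 891 m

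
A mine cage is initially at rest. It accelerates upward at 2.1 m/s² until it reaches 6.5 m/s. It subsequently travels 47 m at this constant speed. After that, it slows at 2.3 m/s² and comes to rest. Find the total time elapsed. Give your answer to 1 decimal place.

Phase 1 (accelerating): v₀ = 0 m/s, a = 2.1 m/s².
v = v₀ + at → t = (6.5 − 0) / 2.1 = 3.10 s
v² = v₀² + 2aΔx → Δx = (6.5² − 0²)/(2·2.1) = 10.1 m

Phase 2 (constant speed): v₀ = 6.50 m/s, a = 0 m/s².
Constant speed: t = d/v = 47/6.50 = 7.23 s

Phase 3 (decelerating): v₀ = 6.50 m/s, a = -2.3 m/s².
v = v₀ + at → t = (0 − 6.50) / -2.3 = 2.83 s
v² = v₀² + 2aΔx → Δx = (0² − 6.50²)/(2·-2.3) = 9.18 m
Total time = 3.10 + 7.23 + 2.83 = 13.2 s

13.2 s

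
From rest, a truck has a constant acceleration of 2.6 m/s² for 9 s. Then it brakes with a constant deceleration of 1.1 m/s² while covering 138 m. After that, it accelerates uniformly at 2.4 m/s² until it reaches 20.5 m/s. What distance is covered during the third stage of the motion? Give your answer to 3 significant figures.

Phase 1 (accelerating): v₀ = 0 m/s, a = 2.6 m/s².
v = v₀ + at = 0 + (2.6)(9) = 23.4 m/s
Δx = v₀t + ½at² = 0·9 + 0.5·2.6·9² = 105 m

Phase 2 (decelerating): v₀ = 23.4 m/s, a = -1.1 m/s².
v² = v₀² + 2aΔx = 23.4² + 2·-1.1·138 = 244 → v = 15.6 m/s
t = (v − v₀)/a = (15.6 − 23.4)/-1.1 = 7.07 s

Phase 3 (accelerating): v₀ = 15.6 m/s, a = 2.4 m/s².
v = v₀ + at → t = (20.5 − 15.6) / 2.4 = 2.03 s
v² = v₀² + 2aΔx → Δx = (20.5² − 15.6²)/(2·2.4) = 36.7 m
Distance in phase 3 = 36.7 m

36.7 m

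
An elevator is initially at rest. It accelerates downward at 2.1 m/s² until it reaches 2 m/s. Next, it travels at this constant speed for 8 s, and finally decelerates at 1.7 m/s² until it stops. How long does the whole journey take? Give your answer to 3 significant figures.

10.1 s

Phase 1 (accelerating): v₀ = 0 m/s, a = 2.1 m/s².
v = v₀ + at → t = (2 − 0) / 2.1 = 0.952 s
v² = v₀² + 2aΔx → Δx = (2² − 0²)/(2·2.1) = 0.952 m

Phase 2 (constant speed): v₀ = 2.00 m/s, a = 0 m/s².
v = v₀ + at = 2.00 + (0)(8) = 2.00 m/s
Δx = v₀t + ½at² = 2.00·8 + 0.5·0·8² = 16.0 m

Phase 3 (decelerating): v₀ = 2.00 m/s, a = -1.7 m/s².
v = v₀ + at → t = (0 − 2.00) / -1.7 = 1.18 s
v² = v₀² + 2aΔx → Δx = (0² − 2.00²)/(2·-1.7) = 1.18 m
Total time = 0.952 + 8.00 + 1.18 = 10.1 s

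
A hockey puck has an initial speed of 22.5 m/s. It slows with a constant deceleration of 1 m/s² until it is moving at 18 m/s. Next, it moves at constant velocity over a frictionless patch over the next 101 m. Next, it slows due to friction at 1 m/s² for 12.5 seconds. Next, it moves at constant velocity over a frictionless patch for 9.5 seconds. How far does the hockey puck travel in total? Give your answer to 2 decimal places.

Phase 1 (decelerating): v₀ = 22.5 m/s, a = -1 m/s².
v = v₀ + at → t = (18 − 22.5) / -1 = 4.50 s
v² = v₀² + 2aΔx → Δx = (18² − 22.5²)/(2·-1) = 91.1 m

Phase 2 (constant speed): v₀ = 18.0 m/s, a = 0 m/s².
Constant speed: t = d/v = 101/18.0 = 5.61 s

Phase 3 (decelerating): v₀ = 18.0 m/s, a = -1 m/s².
v = v₀ + at = 18.0 + (-1)(12.5) = 5.50 m/s
Δx = v₀t + ½at² = 18.0·12.5 + 0.5·-1·12.5² = 147 m

Phase 4 (constant speed): v₀ = 5.50 m/s, a = 0 m/s².
v = v₀ + at = 5.50 + (0)(9.5) = 5.50 m/s
Δx = v₀t + ½at² = 5.50·9.5 + 0.5·0·9.5² = 52.2 m
Total distance = 91.1 + 101 + 147 + 52.2 = 391 m

391.25 m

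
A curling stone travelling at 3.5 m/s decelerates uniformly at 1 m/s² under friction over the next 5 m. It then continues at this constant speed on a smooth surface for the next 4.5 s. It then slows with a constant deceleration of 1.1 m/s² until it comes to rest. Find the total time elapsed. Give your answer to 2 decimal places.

7.86 s

Phase 1 (decelerating): v₀ = 3.50 m/s, a = -1 m/s².
v² = v₀² + 2aΔx = 3.50² + 2·-1·5 = 2.25 → v = 1.50 m/s
t = (v − v₀)/a = (1.50 − 3.50)/-1 = 2.00 s

Phase 2 (constant speed): v₀ = 1.50 m/s, a = 0 m/s².
v = v₀ + at = 1.50 + (0)(4.5) = 1.50 m/s
Δx = v₀t + ½at² = 1.50·4.5 + 0.5·0·4.5² = 6.75 m

Phase 3 (decelerating): v₀ = 1.50 m/s, a = -1.1 m/s².
v = v₀ + at → t = (0 − 1.50) / -1.1 = 1.36 s
v² = v₀² + 2aΔx → Δx = (0² − 1.50²)/(2·-1.1) = 1.02 m
Total time = 2.00 + 4.50 + 1.36 = 7.86 s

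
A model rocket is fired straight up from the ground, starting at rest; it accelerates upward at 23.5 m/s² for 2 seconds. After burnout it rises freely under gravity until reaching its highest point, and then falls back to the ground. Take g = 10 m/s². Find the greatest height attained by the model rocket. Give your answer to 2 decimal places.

Phase 1 (powered ascent): v₀ = 0 m/s, a = 23.5 m/s².
v = v₀ + at = 0 + (23.5)(2) = 47.0 m/s
Δx = v₀t + ½at² = 0·2 + 0.5·23.5·2² = 47.0 m

Phase 2 (coasting upward): v₀ = 47.0 m/s, a = -10 m/s².
v = v₀ + at → t = (0 − 47.0) / -10 = 4.70 s
v² = v₀² + 2aΔx → Δx = (0² − 47.0²)/(2·-10) = 110 m
Maximum height = 47.0 + 110 = 157 m

157.45 m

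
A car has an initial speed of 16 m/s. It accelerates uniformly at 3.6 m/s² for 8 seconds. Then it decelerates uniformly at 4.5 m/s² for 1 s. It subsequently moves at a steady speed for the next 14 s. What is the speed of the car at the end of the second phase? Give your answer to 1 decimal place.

Phase 1 (accelerating): v₀ = 16.0 m/s, a = 3.6 m/s².
v = v₀ + at = 16.0 + (3.6)(8) = 44.8 m/s
Δx = v₀t + ½at² = 16.0·8 + 0.5·3.6·8² = 243 m

Phase 2 (decelerating): v₀ = 44.8 m/s, a = -4.5 m/s².
v = v₀ + at = 44.8 + (-4.5)(1) = 40.3 m/s
Δx = v₀t + ½at² = 44.8·1 + 0.5·-4.5·1² = 42.5 m
Speed at end of phase 2 = 40.3 m/s

40.3 m/s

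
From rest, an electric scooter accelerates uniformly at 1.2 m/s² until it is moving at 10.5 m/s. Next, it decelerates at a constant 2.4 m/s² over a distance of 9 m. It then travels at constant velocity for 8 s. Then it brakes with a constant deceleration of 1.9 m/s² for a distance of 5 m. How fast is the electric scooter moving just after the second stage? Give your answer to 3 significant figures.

8.19 m/s

Phase 1 (accelerating): v₀ = 0 m/s, a = 1.2 m/s².
v = v₀ + at → t = (10.5 − 0) / 1.2 = 8.75 s
v² = v₀² + 2aΔx → Δx = (10.5² − 0²)/(2·1.2) = 45.9 m

Phase 2 (decelerating): v₀ = 10.5 m/s, a = -2.4 m/s².
v² = v₀² + 2aΔx = 10.5² + 2·-2.4·9 = 67.1 → v = 8.19 m/s
t = (v − v₀)/a = (8.19 − 10.5)/-2.4 = 0.963 s
Speed at end of phase 2 = 8.19 m/s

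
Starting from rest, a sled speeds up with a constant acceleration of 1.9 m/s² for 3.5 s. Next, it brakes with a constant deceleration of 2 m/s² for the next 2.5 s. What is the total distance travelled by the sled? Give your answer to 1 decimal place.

Phase 1 (accelerating): v₀ = 0 m/s, a = 1.9 m/s².
v = v₀ + at = 0 + (1.9)(3.5) = 6.65 m/s
Δx = v₀t + ½at² = 0·3.5 + 0.5·1.9·3.5² = 11.6 m

Phase 2 (decelerating): v₀ = 6.65 m/s, a = -2 m/s².
v = v₀ + at = 6.65 + (-2)(2.5) = 1.65 m/s
Δx = v₀t + ½at² = 6.65·2.5 + 0.5·-2·2.5² = 10.4 m
Total distance = 11.6 + 10.4 = 22.0 m

22.0 m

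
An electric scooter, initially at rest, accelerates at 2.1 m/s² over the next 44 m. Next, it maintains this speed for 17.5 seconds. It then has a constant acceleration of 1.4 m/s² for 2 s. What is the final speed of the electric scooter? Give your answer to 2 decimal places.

16.39 m/s

Phase 1 (accelerating): v₀ = 0 m/s, a = 2.1 m/s².
v² = v₀² + 2aΔx = 0² + 2·2.1·44 = 185 → v = 13.6 m/s
t = (v − v₀)/a = (13.6 − 0)/2.1 = 6.47 s

Phase 2 (constant speed): v₀ = 13.6 m/s, a = 0 m/s².
v = v₀ + at = 13.6 + (0)(17.5) = 13.6 m/s
Δx = v₀t + ½at² = 13.6·17.5 + 0.5·0·17.5² = 238 m

Phase 3 (accelerating): v₀ = 13.6 m/s, a = 1.4 m/s².
v = v₀ + at = 13.6 + (1.4)(2) = 16.4 m/s
Δx = v₀t + ½at² = 13.6·2 + 0.5·1.4·2² = 30.0 m
Final speed = 16.4 m/s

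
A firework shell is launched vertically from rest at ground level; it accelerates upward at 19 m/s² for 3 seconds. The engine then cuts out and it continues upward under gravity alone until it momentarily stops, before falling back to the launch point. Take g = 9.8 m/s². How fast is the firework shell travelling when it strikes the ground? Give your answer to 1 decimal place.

70.2 m/s

Phase 1 (powered ascent): v₀ = 0 m/s, a = 19 m/s².
v = v₀ + at = 0 + (19)(3) = 57.0 m/s
Δx = v₀t + ½at² = 0·3 + 0.5·19·3² = 85.5 m

Phase 2 (coasting upward): v₀ = 57.0 m/s, a = -9.8 m/s².
v = v₀ + at → t = (0 − 57.0) / -9.8 = 5.82 s
v² = v₀² + 2aΔx → Δx = (0² − 57.0²)/(2·-9.8) = 166 m

Phase 3 (free fall): v₀ = 0 m/s, a = -9.8 m/s².
Falls 251 m from rest: t = √(2·251/9.8) = 7.16 s; v = g·t = 70.2 m/s.
Impact speed = 70.2 m/s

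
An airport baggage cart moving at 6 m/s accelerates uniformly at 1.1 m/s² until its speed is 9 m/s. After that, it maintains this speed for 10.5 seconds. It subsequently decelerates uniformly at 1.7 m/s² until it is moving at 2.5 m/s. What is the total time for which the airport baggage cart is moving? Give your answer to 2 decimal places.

Phase 1 (accelerating): v₀ = 6.00 m/s, a = 1.1 m/s².
v = v₀ + at → t = (9 − 6.00) / 1.1 = 2.73 s
v² = v₀² + 2aΔx → Δx = (9² − 6.00²)/(2·1.1) = 20.5 m

Phase 2 (constant speed): v₀ = 9.00 m/s, a = 0 m/s².
v = v₀ + at = 9.00 + (0)(10.5) = 9.00 m/s
Δx = v₀t + ½at² = 9.00·10.5 + 0.5·0·10.5² = 94.5 m

Phase 3 (decelerating): v₀ = 9.00 m/s, a = -1.7 m/s².
v = v₀ + at → t = (2.5 − 9.00) / -1.7 = 3.82 s
v² = v₀² + 2aΔx → Δx = (2.5² − 9.00²)/(2·-1.7) = 22.0 m
Total time = 2.73 + 10.5 + 3.82 = 17.1 s

17.05 s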